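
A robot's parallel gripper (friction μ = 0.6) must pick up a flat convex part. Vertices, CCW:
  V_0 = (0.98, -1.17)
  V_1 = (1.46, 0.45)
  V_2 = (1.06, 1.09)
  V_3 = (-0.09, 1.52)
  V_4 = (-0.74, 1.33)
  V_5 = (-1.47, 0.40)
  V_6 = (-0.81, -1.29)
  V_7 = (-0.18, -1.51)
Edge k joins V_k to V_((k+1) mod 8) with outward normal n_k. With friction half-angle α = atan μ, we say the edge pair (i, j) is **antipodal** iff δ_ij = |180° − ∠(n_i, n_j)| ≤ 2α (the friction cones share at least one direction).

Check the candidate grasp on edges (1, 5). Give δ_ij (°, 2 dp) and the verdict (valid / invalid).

α = atan 0.6 = 30.96°;  2α = 61.93°
edge 1: e_1 = (-0.40, +0.64);  n_1 = (+0.8480, +0.5300)
edge 5: e_5 = (+0.66, -1.69);  n_5 = (-0.9315, -0.3638)
∠(n_1, n_5) = 169.33°
δ = |180° − 169.33°| = 10.67°
10.67° ≤ 2α = 61.93°  →  valid

δ = 10.67°, valid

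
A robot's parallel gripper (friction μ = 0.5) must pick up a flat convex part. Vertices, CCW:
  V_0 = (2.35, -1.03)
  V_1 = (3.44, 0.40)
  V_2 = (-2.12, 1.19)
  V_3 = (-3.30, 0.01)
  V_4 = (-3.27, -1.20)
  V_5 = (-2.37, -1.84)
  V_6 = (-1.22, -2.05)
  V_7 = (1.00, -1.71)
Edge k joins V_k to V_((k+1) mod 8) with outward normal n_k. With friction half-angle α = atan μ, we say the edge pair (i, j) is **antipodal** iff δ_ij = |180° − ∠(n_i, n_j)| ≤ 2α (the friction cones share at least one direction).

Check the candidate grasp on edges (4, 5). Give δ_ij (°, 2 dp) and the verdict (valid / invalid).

δ = 154.93°, invalid

α = atan 0.5 = 26.57°;  2α = 53.13°
edge 4: e_4 = (+0.90, -0.64);  n_4 = (-0.5795, -0.8150)
edge 5: e_5 = (+1.15, -0.21);  n_5 = (-0.1796, -0.9837)
∠(n_4, n_5) = 25.07°
δ = |180° − 25.07°| = 154.93°
154.93° > 2α = 53.13°  →  invalid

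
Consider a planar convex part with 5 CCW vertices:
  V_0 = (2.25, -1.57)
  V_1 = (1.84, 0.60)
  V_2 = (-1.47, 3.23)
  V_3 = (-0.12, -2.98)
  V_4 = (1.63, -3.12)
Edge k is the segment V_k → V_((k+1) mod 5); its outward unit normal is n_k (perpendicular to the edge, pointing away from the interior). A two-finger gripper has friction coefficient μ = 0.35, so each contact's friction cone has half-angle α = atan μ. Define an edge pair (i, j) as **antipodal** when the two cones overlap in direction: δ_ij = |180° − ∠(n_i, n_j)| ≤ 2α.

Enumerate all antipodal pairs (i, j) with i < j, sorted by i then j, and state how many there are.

α = atan 0.35 = 19.29°;  2α = 38.58°
n_0 = (+0.9826, +0.1857)
n_1 = (+0.6221, +0.7829)
n_2 = (-0.9772, -0.2124)
n_3 = (-0.0797, -0.9968)
n_4 = (+0.9285, -0.3714)
  (0,1): δ = 139.17°  ·
  (0,2): δ = 1.57°  ✓
  (0,3): δ = 74.73°  ·
  (0,4): δ = 147.50°  ·
  (1,2): δ = 39.27°  ·
  (1,3): δ = 33.90°  ✓
  (1,4): δ = 106.67°  ·
  (2,3): δ = 106.84°  ·
  (2,4): δ = 34.07°  ✓
  (3,4): δ = 107.23°  ·
antipodal pairs: 3

count = 3; pairs: (0,2), (1,3), (2,4)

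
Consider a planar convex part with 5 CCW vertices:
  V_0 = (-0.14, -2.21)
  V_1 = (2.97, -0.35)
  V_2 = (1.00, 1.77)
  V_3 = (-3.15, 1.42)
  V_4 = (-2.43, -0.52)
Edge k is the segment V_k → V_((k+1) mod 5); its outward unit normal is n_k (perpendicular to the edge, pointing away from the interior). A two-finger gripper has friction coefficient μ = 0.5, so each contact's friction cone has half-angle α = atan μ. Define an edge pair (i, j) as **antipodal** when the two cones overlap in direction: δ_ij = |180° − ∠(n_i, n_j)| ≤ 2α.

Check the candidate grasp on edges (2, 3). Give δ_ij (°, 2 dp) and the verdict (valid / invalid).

δ = 74.46°, invalid

α = atan 0.5 = 26.57°;  2α = 53.13°
edge 2: e_2 = (-4.15, -0.35);  n_2 = (-0.0840, +0.9965)
edge 3: e_3 = (+0.72, -1.94);  n_3 = (-0.9375, -0.3479)
∠(n_2, n_3) = 105.54°
δ = |180° − 105.54°| = 74.46°
74.46° > 2α = 53.13°  →  invalid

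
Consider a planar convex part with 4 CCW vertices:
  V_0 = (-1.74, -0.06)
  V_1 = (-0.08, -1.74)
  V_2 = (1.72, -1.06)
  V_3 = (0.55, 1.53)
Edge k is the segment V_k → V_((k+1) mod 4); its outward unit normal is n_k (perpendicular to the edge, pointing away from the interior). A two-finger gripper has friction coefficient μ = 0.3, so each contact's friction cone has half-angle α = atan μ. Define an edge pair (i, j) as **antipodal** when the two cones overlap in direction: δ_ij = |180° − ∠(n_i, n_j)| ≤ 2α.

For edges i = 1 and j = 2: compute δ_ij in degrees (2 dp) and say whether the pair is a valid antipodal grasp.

α = atan 0.3 = 16.70°;  2α = 33.40°
edge 1: e_1 = (+1.80, +0.68);  n_1 = (+0.3534, -0.9355)
edge 2: e_2 = (-1.17, +2.59);  n_2 = (+0.9113, +0.4117)
∠(n_1, n_2) = 93.62°
δ = |180° − 93.62°| = 86.38°
86.38° > 2α = 33.40°  →  invalid

δ = 86.38°, invalid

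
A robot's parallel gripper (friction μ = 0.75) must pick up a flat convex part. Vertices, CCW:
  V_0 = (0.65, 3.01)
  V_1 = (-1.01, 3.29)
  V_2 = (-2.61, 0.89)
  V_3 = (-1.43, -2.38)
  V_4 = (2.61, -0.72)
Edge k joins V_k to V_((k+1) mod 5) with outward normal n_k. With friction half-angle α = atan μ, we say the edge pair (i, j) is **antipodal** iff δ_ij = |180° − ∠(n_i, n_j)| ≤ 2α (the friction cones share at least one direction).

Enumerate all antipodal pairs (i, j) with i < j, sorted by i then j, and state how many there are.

α = atan 0.75 = 36.87°;  2α = 73.74°
n_0 = (+0.1663, +0.9861)
n_1 = (-0.8321, +0.5547)
n_2 = (-0.9406, -0.3394)
n_3 = (+0.3801, -0.9250)
n_4 = (+0.8852, +0.4652)
  (0,1): δ = 114.12°  ·
  (0,2): δ = 60.58°  ✓
  (0,3): δ = 31.91°  ✓
  (0,4): δ = 127.29°  ·
  (1,2): δ = 126.47°  ·
  (1,3): δ = 33.97°  ✓
  (1,4): δ = 61.41°  ✓
  (2,3): δ = 87.50°  ·
  (2,4): δ = 7.88°  ✓
  (3,4): δ = 84.62°  ·
antipodal pairs: 5

count = 5; pairs: (0,2), (0,3), (1,3), (1,4), (2,4)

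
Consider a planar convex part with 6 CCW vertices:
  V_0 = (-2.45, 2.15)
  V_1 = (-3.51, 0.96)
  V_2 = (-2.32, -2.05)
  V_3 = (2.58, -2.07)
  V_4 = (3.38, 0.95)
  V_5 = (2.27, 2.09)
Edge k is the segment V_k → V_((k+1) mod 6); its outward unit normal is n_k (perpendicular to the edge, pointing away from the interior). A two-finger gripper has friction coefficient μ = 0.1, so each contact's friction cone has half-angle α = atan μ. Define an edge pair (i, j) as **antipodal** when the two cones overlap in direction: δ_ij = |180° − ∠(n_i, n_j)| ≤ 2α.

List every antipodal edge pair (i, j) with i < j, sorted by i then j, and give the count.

count = 1; pairs: (2,5)

α = atan 0.1 = 5.71°;  2α = 11.42°
n_0 = (-0.7467, +0.6651)
n_1 = (-0.9300, -0.3677)
n_2 = (-0.0041, -1.0000)
n_3 = (+0.9667, -0.2561)
n_4 = (+0.7165, +0.6976)
n_5 = (+0.0127, +0.9999)
  (0,1): δ = 116.74°  ·
  (0,2): δ = 48.54°  ·
  (0,3): δ = 26.86°  ·
  (0,4): δ = 85.93°  ·
  (0,5): δ = 130.96°  ·
  (1,2): δ = 111.81°  ·
  (1,3): δ = 36.41°  ·
  (1,4): δ = 22.66°  ·
  (1,5): δ = 67.70°  ·
  (2,3): δ = 104.60°  ·
  (2,4): δ = 45.53°  ·
  (2,5): δ = 0.49°  ✓
  (3,4): δ = 120.93°  ·
  (3,5): δ = 75.89°  ·
  (4,5): δ = 134.96°  ·
antipodal pairs: 1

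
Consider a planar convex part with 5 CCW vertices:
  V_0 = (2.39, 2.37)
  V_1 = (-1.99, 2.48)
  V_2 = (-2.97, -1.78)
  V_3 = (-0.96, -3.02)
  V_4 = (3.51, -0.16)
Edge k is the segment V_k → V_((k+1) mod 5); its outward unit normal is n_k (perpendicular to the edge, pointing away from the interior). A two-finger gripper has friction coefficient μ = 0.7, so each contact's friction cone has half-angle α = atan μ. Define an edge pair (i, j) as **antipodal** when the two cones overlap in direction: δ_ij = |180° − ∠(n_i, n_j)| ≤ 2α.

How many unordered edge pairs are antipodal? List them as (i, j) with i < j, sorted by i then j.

count = 5; pairs: (0,2), (0,3), (1,3), (1,4), (2,4)

α = atan 0.7 = 34.99°;  2α = 69.98°
n_0 = (+0.0251, +0.9997)
n_1 = (-0.9745, +0.2242)
n_2 = (-0.5250, -0.8511)
n_3 = (+0.5389, -0.8423)
n_4 = (+0.9144, +0.4048)
  (0,1): δ = 101.52°  ·
  (0,2): δ = 30.23°  ✓
  (0,3): δ = 34.05°  ✓
  (0,4): δ = 115.32°  ·
  (1,2): δ = 108.72°  ·
  (1,3): δ = 44.43°  ✓
  (1,4): δ = 36.83°  ✓
  (2,3): δ = 115.72°  ·
  (2,4): δ = 34.45°  ✓
  (3,4): δ = 98.73°  ·
antipodal pairs: 5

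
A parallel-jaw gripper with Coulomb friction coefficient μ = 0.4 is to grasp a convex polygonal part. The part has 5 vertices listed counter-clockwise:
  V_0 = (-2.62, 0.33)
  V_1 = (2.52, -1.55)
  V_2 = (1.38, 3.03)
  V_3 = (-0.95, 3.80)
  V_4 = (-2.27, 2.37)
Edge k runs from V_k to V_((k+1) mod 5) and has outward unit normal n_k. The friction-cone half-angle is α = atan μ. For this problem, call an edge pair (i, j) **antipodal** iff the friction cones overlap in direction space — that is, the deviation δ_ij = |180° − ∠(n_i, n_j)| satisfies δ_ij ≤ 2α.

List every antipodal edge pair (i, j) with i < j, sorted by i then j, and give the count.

α = atan 0.4 = 21.80°;  2α = 43.60°
n_0 = (-0.3435, -0.9392)
n_1 = (+0.9704, +0.2415)
n_2 = (+0.3138, +0.9495)
n_3 = (-0.7348, +0.6783)
n_4 = (-0.9856, +0.1691)
  (0,1): δ = 55.93°  ·
  (0,2): δ = 1.80°  ✓
  (0,3): δ = 67.38°  ·
  (0,4): δ = 100.36°  ·
  (1,2): δ = 122.26°  ·
  (1,3): δ = 56.69°  ·
  (1,4): δ = 23.71°  ✓
  (2,3): δ = 114.42°  ·
  (2,4): δ = 81.45°  ·
  (3,4): δ = 147.03°  ·
antipodal pairs: 2

count = 2; pairs: (0,2), (1,4)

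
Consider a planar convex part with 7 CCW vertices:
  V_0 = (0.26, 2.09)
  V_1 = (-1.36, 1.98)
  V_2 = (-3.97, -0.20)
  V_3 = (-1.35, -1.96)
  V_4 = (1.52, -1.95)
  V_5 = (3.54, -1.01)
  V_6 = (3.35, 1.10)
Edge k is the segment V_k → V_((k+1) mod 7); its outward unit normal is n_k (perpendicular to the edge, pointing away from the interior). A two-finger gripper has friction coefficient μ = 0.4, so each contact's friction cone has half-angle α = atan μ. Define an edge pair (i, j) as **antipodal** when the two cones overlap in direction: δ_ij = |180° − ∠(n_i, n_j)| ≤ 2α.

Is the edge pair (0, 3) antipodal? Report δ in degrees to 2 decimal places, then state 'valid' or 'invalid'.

δ = 3.68°, valid

α = atan 0.4 = 21.80°;  2α = 43.60°
edge 0: e_0 = (-1.62, -0.11);  n_0 = (-0.0677, +0.9977)
edge 3: e_3 = (+2.87, +0.01);  n_3 = (+0.0035, -1.0000)
∠(n_0, n_3) = 176.32°
δ = |180° − 176.32°| = 3.68°
3.68° ≤ 2α = 43.60°  →  valid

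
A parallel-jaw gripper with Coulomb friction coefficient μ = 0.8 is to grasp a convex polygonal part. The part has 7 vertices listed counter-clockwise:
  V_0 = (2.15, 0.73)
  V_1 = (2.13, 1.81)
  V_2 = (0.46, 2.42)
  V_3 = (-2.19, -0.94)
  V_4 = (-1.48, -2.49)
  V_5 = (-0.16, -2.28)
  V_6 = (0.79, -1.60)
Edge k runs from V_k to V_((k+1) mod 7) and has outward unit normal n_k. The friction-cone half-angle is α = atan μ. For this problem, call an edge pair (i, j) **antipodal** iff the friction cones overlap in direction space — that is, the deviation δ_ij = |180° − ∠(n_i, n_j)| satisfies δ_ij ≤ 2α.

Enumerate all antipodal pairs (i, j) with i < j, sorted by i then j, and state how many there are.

count = 9; pairs: (0,2), (0,3), (1,3), (1,4), (1,5), (2,4), (2,5), (2,6), (3,6)

α = atan 0.8 = 38.66°;  2α = 77.32°
n_0 = (+0.9998, +0.0185)
n_1 = (+0.3431, +0.9393)
n_2 = (-0.7852, +0.6193)
n_3 = (-0.9092, -0.4165)
n_4 = (+0.1571, -0.9876)
n_5 = (+0.5820, -0.8132)
n_6 = (+0.8636, -0.5041)
  (0,1): δ = 111.13°  ·
  (0,2): δ = 39.32°  ✓
  (0,3): δ = 23.55°  ✓
  (0,4): δ = 97.98°  ·
  (0,5): δ = 124.53°  ·
  (0,6): δ = 148.67°  ·
  (1,2): δ = 108.20°  ·
  (1,3): δ = 45.32°  ✓
  (1,4): δ = 29.11°  ✓
  (1,5): δ = 55.66°  ✓
  (1,6): δ = 79.79°  ·
  (2,3): δ = 117.13°  ·
  (2,4): δ = 42.70°  ✓
  (2,5): δ = 16.14°  ✓
  (2,6): δ = 7.99°  ✓
  (3,4): δ = 105.57°  ·
  (3,5): δ = 79.02°  ·
  (3,6): δ = 54.88°  ✓
  (4,5): δ = 153.44°  ·
  (4,6): δ = 129.31°  ·
  (5,6): δ = 155.87°  ·
antipodal pairs: 9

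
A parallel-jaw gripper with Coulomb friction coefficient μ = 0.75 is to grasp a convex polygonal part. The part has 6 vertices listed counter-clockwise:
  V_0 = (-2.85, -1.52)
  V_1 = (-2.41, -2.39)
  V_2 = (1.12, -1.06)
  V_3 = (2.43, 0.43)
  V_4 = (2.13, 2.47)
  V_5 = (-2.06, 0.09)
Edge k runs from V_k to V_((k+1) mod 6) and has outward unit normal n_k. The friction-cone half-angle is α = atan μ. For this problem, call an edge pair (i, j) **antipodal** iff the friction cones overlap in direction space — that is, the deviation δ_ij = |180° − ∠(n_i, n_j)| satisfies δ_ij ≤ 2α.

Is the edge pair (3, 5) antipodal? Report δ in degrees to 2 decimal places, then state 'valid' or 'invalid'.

δ = 34.50°, valid

α = atan 0.75 = 36.87°;  2α = 73.74°
edge 3: e_3 = (-0.30, +2.04);  n_3 = (+0.9894, +0.1455)
edge 5: e_5 = (-0.79, -1.61);  n_5 = (-0.8977, +0.4405)
∠(n_3, n_5) = 145.50°
δ = |180° − 145.50°| = 34.50°
34.50° ≤ 2α = 73.74°  →  valid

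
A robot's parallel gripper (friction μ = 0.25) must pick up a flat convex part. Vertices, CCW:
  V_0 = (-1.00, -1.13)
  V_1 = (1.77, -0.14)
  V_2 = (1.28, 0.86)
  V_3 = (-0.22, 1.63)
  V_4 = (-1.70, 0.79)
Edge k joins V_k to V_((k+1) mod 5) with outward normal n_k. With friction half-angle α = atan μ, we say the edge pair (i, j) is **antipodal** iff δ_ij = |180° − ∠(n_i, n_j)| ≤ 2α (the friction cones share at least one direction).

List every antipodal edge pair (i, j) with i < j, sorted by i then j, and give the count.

count = 2; pairs: (0,3), (1,4)

α = atan 0.25 = 14.04°;  2α = 28.07°
n_0 = (+0.3366, -0.9417)
n_1 = (+0.8980, +0.4400)
n_2 = (+0.4567, +0.8896)
n_3 = (-0.4936, +0.8697)
n_4 = (-0.9395, -0.3425)
  (0,1): δ = 83.56°  ·
  (0,2): δ = 46.84°  ·
  (0,3): δ = 9.91°  ✓
  (0,4): δ = 90.36°  ·
  (1,2): δ = 143.28°  ·
  (1,3): δ = 86.53°  ·
  (1,4): δ = 6.07°  ✓
  (2,3): δ = 123.25°  ·
  (2,4): δ = 42.80°  ·
  (3,4): δ = 99.55°  ·
antipodal pairs: 2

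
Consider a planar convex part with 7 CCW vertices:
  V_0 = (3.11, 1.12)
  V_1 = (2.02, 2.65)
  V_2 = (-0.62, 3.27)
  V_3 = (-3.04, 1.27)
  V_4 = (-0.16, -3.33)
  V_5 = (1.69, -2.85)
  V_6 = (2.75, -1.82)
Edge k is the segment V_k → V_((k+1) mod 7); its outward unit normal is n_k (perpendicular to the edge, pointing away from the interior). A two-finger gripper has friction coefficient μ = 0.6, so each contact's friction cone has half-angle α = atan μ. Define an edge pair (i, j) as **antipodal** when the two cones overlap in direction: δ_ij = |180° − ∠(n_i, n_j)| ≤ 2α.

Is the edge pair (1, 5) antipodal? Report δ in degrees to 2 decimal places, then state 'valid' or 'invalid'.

α = atan 0.6 = 30.96°;  2α = 61.93°
edge 1: e_1 = (-2.64, +0.62);  n_1 = (+0.2286, +0.9735)
edge 5: e_5 = (+1.06, +1.03);  n_5 = (+0.6969, -0.7172)
∠(n_1, n_5) = 122.61°
δ = |180° − 122.61°| = 57.39°
57.39° ≤ 2α = 61.93°  →  valid

δ = 57.39°, valid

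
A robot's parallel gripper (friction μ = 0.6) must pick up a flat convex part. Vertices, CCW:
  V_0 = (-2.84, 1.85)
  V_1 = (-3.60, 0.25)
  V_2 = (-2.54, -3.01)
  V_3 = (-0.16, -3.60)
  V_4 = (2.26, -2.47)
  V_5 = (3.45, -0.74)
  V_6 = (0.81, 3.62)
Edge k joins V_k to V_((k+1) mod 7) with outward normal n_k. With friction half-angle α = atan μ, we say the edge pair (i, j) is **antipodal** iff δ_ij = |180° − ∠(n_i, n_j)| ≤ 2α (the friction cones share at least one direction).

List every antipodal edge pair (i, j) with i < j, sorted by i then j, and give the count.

count = 9; pairs: (0,3), (0,4), (0,5), (1,4), (1,5), (2,5), (2,6), (3,6), (4,6)

α = atan 0.6 = 30.96°;  2α = 61.93°
n_0 = (-0.9033, +0.4291)
n_1 = (-0.9510, -0.3092)
n_2 = (-0.2406, -0.9706)
n_3 = (+0.4231, -0.9061)
n_4 = (+0.8239, -0.5667)
n_5 = (+0.8554, +0.5180)
n_6 = (-0.4363, +0.8998)
  (0,1): δ = 136.58°  ·
  (0,2): δ = 78.52°  ·
  (0,3): δ = 39.56°  ✓
  (0,4): δ = 9.11°  ✓
  (0,5): δ = 56.60°  ✓
  (0,6): δ = 141.28°  ·
  (1,2): δ = 121.94°  ·
  (1,3): δ = 82.98°  ·
  (1,4): δ = 52.53°  ✓
  (1,5): δ = 13.18°  ✓
  (1,6): δ = 97.86°  ·
  (2,3): δ = 141.05°  ·
  (2,4): δ = 110.60°  ·
  (2,5): δ = 44.88°  ✓
  (2,6): δ = 39.79°  ✓
  (3,4): δ = 149.55°  ·
  (3,5): δ = 83.83°  ·
  (3,6): δ = 0.84°  ✓
  (4,5): δ = 114.28°  ·
  (4,6): δ = 29.61°  ✓
  (5,6): δ = 95.32°  ·
antipodal pairs: 9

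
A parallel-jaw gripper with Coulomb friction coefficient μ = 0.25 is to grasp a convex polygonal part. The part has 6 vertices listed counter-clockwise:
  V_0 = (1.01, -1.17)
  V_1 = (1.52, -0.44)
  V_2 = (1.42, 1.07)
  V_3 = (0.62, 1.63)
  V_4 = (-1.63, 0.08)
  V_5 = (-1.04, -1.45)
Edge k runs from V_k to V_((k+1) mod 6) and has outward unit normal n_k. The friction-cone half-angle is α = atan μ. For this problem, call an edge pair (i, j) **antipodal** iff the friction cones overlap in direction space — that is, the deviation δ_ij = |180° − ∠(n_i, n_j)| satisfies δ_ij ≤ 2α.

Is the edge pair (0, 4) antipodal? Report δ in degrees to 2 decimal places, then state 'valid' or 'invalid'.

δ = 56.03°, invalid

α = atan 0.25 = 14.04°;  2α = 28.07°
edge 0: e_0 = (+0.51, +0.73);  n_0 = (+0.8198, -0.5727)
edge 4: e_4 = (+0.59, -1.53);  n_4 = (-0.9330, -0.3598)
∠(n_0, n_4) = 123.97°
δ = |180° − 123.97°| = 56.03°
56.03° > 2α = 28.07°  →  invalid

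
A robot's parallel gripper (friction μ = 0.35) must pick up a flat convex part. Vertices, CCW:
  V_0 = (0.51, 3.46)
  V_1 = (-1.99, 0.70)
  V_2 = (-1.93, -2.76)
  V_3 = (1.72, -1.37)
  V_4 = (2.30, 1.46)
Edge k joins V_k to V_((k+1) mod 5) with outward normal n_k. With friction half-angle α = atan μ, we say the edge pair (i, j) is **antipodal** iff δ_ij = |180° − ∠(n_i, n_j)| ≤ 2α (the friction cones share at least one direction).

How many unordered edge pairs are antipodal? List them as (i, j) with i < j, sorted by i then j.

count = 3; pairs: (0,2), (0,3), (1,3)

α = atan 0.35 = 19.29°;  2α = 38.58°
n_0 = (-0.7412, +0.6713)
n_1 = (-0.9998, -0.0173)
n_2 = (+0.3559, -0.9345)
n_3 = (+0.9796, -0.2008)
n_4 = (+0.7451, +0.6669)
  (0,1): δ = 136.84°  ·
  (0,2): δ = 26.98°  ✓
  (0,3): δ = 30.59°  ✓
  (0,4): δ = 84.00°  ·
  (1,2): δ = 70.15°  ·
  (1,3): δ = 12.58°  ✓
  (1,4): δ = 40.84°  ·
  (2,3): δ = 122.43°  ·
  (2,4): δ = 69.02°  ·
  (3,4): δ = 126.59°  ·
antipodal pairs: 3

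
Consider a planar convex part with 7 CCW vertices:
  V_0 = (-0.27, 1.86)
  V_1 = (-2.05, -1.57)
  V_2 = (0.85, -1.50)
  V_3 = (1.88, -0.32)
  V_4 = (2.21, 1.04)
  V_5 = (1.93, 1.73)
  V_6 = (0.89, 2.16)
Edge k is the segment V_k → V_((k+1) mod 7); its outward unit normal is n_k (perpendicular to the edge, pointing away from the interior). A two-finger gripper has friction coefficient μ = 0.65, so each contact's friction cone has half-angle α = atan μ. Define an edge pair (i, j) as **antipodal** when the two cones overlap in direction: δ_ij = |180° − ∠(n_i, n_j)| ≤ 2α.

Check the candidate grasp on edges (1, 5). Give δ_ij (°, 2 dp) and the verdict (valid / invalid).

α = atan 0.65 = 33.02°;  2α = 66.05°
edge 1: e_1 = (+2.90, +0.07);  n_1 = (+0.0241, -0.9997)
edge 5: e_5 = (-1.04, +0.43);  n_5 = (+0.3821, +0.9241)
∠(n_1, n_5) = 156.15°
δ = |180° − 156.15°| = 23.85°
23.85° ≤ 2α = 66.05°  →  valid

δ = 23.85°, valid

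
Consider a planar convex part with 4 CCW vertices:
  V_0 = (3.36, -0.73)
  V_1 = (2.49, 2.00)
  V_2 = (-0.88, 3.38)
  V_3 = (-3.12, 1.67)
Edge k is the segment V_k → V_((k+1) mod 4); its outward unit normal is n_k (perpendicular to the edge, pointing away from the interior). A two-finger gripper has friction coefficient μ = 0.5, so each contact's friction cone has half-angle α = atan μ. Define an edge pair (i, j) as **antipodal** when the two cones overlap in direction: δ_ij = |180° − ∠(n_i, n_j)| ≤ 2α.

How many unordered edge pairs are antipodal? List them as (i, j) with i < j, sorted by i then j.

α = atan 0.5 = 26.57°;  2α = 53.13°
n_0 = (+0.9528, +0.3036)
n_1 = (+0.3790, +0.9254)
n_2 = (-0.6068, +0.7949)
n_3 = (-0.3473, -0.9377)
  (0,1): δ = 129.94°  ·
  (0,2): δ = 70.32°  ·
  (0,3): δ = 52.00°  ✓
  (1,2): δ = 120.37°  ·
  (1,3): δ = 1.95°  ✓
  (2,3): δ = 57.68°  ·
antipodal pairs: 2

count = 2; pairs: (0,3), (1,3)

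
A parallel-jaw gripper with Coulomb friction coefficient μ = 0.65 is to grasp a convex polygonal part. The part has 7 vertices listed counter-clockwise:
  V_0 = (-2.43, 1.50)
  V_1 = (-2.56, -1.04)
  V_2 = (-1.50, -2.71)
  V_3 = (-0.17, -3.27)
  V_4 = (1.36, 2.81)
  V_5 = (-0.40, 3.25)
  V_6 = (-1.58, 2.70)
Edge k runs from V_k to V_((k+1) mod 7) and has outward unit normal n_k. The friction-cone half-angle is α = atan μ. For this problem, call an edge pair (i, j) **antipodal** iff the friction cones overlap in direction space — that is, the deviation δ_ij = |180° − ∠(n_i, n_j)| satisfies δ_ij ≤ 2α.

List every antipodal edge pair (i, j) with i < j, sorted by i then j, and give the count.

α = atan 0.65 = 33.02°;  2α = 66.05°
n_0 = (-0.9987, +0.0511)
n_1 = (-0.8443, -0.5359)
n_2 = (-0.3881, -0.9216)
n_3 = (+0.9698, -0.2440)
n_4 = (+0.2425, +0.9701)
n_5 = (-0.4225, +0.9064)
n_6 = (-0.8160, +0.5780)
  (0,1): δ = 144.67°  ·
  (0,2): δ = 109.90°  ·
  (0,3): δ = 11.19°  ✓
  (0,4): δ = 78.89°  ·
  (0,5): δ = 117.92°  ·
  (0,6): δ = 147.62°  ·
  (1,2): δ = 145.24°  ·
  (1,3): δ = 46.53°  ✓
  (1,4): δ = 43.56°  ✓
  (1,5): δ = 82.59°  ·
  (1,6): δ = 112.28°  ·
  (2,3): δ = 81.29°  ·
  (2,4): δ = 8.80°  ✓
  (2,5): δ = 47.82°  ✓
  (2,6): δ = 77.52°  ·
  (3,4): δ = 89.91°  ·
  (3,5): δ = 50.88°  ✓
  (3,6): δ = 21.19°  ✓
  (4,5): δ = 140.97°  ·
  (4,6): δ = 111.27°  ·
  (5,6): δ = 150.30°  ·
antipodal pairs: 7

count = 7; pairs: (0,3), (1,3), (1,4), (2,4), (2,5), (3,5), (3,6)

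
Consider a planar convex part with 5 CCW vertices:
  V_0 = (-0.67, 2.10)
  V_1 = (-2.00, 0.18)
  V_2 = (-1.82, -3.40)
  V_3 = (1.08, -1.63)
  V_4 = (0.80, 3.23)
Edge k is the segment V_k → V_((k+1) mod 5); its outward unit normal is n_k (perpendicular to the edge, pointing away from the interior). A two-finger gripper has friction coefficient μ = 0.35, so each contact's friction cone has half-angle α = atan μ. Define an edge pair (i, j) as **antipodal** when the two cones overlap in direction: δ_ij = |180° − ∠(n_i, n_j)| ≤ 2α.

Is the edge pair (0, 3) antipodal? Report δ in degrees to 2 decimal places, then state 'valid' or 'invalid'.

δ = 38.01°, valid

α = atan 0.35 = 19.29°;  2α = 38.58°
edge 0: e_0 = (-1.33, -1.92);  n_0 = (-0.8220, +0.5694)
edge 3: e_3 = (-0.28, +4.86);  n_3 = (+0.9983, +0.0575)
∠(n_0, n_3) = 141.99°
δ = |180° − 141.99°| = 38.01°
38.01° ≤ 2α = 38.58°  →  valid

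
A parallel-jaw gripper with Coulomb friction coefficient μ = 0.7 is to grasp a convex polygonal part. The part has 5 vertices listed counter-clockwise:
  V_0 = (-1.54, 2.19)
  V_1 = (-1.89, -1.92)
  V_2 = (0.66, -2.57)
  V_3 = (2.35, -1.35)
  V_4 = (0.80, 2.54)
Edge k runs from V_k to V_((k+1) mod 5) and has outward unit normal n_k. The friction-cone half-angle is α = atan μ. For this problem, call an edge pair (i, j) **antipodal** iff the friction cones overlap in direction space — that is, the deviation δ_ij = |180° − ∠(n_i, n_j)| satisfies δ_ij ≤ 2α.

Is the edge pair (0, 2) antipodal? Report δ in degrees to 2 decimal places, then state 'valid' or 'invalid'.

α = atan 0.7 = 34.99°;  2α = 69.98°
edge 0: e_0 = (-0.35, -4.11);  n_0 = (-0.9964, +0.0849)
edge 2: e_2 = (+1.69, +1.22);  n_2 = (+0.5853, -0.8108)
∠(n_0, n_2) = 130.69°
δ = |180° − 130.69°| = 49.31°
49.31° ≤ 2α = 69.98°  →  valid

δ = 49.31°, valid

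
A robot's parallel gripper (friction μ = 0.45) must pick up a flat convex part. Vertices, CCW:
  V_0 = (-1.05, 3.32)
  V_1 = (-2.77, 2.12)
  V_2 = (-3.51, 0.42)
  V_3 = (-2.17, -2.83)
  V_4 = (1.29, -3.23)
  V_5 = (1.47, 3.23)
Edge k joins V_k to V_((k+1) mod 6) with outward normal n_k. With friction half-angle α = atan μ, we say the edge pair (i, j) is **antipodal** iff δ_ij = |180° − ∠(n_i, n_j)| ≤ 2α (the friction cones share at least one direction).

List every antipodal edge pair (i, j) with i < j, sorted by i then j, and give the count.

α = atan 0.45 = 24.23°;  2α = 48.46°
n_0 = (-0.5722, +0.8201)
n_1 = (-0.9169, +0.3991)
n_2 = (-0.9245, -0.3812)
n_3 = (-0.1148, -0.9934)
n_4 = (+0.9996, -0.0279)
n_5 = (+0.0357, +0.9994)
  (0,1): δ = 148.43°  ·
  (0,2): δ = 102.50°  ·
  (0,3): δ = 41.50°  ✓
  (0,4): δ = 53.50°  ·
  (0,5): δ = 143.05°  ·
  (1,2): δ = 134.07°  ·
  (1,3): δ = 73.07°  ·
  (1,4): δ = 21.93°  ✓
  (1,5): δ = 111.48°  ·
  (2,3): δ = 119.00°  ·
  (2,4): δ = 24.00°  ✓
  (2,5): δ = 65.55°  ·
  (3,4): δ = 85.00°  ·
  (3,5): δ = 4.55°  ✓
  (4,5): δ = 90.45°  ·
antipodal pairs: 4

count = 4; pairs: (0,3), (1,4), (2,4), (3,5)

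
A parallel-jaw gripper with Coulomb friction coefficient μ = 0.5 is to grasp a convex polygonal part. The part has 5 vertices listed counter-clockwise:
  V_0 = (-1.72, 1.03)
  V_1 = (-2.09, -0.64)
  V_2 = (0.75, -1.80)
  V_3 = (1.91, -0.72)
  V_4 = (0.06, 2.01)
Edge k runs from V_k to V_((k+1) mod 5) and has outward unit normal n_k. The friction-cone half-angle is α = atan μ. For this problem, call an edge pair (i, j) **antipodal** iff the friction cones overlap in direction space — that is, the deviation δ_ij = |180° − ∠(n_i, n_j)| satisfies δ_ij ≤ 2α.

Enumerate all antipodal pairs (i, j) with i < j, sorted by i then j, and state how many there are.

α = atan 0.5 = 26.57°;  2α = 53.13°
n_0 = (-0.9763, +0.2163)
n_1 = (-0.3781, -0.9258)
n_2 = (+0.6814, -0.7319)
n_3 = (+0.8278, +0.5610)
n_4 = (-0.4823, +0.8760)
  (0,1): δ = 99.73°  ·
  (0,2): δ = 34.55°  ✓
  (0,3): δ = 46.62°  ✓
  (0,4): δ = 131.33°  ·
  (1,2): δ = 114.83°  ·
  (1,3): δ = 33.66°  ✓
  (1,4): δ = 51.05°  ✓
  (2,3): δ = 98.83°  ·
  (2,4): δ = 14.12°  ✓
  (3,4): δ = 95.29°  ·
antipodal pairs: 5

count = 5; pairs: (0,2), (0,3), (1,3), (1,4), (2,4)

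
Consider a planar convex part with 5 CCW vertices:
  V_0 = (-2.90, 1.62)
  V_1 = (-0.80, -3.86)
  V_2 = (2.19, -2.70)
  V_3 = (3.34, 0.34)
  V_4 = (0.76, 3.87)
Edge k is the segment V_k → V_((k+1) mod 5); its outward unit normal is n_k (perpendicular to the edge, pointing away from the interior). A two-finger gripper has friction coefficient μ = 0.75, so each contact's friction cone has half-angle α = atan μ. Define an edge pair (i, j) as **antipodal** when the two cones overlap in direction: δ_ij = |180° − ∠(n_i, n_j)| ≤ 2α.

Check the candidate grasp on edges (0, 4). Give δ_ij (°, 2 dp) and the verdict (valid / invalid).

α = atan 0.75 = 36.87°;  2α = 73.74°
edge 0: e_0 = (+2.10, -5.48);  n_0 = (-0.9338, -0.3578)
edge 4: e_4 = (-3.66, -2.25);  n_4 = (-0.5237, +0.8519)
∠(n_0, n_4) = 79.39°
δ = |180° − 79.39°| = 100.61°
100.61° > 2α = 73.74°  →  invalid

δ = 100.61°, invalid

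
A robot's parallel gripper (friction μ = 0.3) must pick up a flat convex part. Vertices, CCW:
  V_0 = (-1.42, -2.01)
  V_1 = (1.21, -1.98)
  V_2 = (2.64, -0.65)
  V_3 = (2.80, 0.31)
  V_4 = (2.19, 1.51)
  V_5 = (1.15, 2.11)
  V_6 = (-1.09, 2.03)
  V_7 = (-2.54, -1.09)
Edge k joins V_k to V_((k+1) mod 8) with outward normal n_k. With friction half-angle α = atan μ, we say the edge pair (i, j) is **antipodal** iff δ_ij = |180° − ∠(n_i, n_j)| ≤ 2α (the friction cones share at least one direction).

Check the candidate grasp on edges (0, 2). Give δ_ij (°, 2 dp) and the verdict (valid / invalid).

α = atan 0.3 = 16.70°;  2α = 33.40°
edge 0: e_0 = (+2.63, +0.03);  n_0 = (+0.0114, -0.9999)
edge 2: e_2 = (+0.16, +0.96);  n_2 = (+0.9864, -0.1644)
∠(n_0, n_2) = 79.88°
δ = |180° − 79.88°| = 100.12°
100.12° > 2α = 33.40°  →  invalid

δ = 100.12°, invalid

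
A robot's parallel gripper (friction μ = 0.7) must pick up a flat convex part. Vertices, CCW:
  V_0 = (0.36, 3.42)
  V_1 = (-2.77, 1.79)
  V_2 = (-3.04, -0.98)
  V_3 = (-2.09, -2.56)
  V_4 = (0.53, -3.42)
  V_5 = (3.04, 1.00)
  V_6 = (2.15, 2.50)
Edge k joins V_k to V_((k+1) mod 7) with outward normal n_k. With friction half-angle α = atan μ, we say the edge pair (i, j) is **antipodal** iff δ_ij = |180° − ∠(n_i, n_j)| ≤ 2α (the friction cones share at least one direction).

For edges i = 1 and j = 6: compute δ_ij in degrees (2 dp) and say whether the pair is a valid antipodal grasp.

α = atan 0.7 = 34.99°;  2α = 69.98°
edge 1: e_1 = (-0.27, -2.77);  n_1 = (-0.9953, +0.0970)
edge 6: e_6 = (-1.79, +0.92);  n_6 = (+0.4571, +0.8894)
∠(n_1, n_6) = 111.63°
δ = |180° − 111.63°| = 68.37°
68.37° ≤ 2α = 69.98°  →  valid

δ = 68.37°, valid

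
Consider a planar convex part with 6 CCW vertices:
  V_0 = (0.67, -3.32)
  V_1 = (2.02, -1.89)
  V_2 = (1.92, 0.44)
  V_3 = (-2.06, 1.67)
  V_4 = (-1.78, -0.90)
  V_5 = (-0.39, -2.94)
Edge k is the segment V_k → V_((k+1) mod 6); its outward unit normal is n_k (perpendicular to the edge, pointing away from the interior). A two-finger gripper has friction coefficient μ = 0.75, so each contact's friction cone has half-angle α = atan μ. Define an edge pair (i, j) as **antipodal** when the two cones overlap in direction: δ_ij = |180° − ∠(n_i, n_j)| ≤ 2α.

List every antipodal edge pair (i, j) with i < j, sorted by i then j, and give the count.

count = 8; pairs: (0,2), (0,3), (1,3), (1,4), (1,5), (2,3), (2,4), (2,5)

α = atan 0.75 = 36.87°;  2α = 73.74°
n_0 = (+0.7272, -0.6865)
n_1 = (+0.9991, +0.0429)
n_2 = (+0.2953, +0.9554)
n_3 = (-0.9941, -0.1083)
n_4 = (-0.8264, -0.5631)
n_5 = (-0.3375, -0.9413)
  (0,1): δ = 134.19°  ·
  (0,2): δ = 63.82°  ✓
  (0,3): δ = 49.57°  ✓
  (0,4): δ = 77.62°  ·
  (0,5): δ = 113.63°  ·
  (1,2): δ = 109.63°  ·
  (1,3): δ = 3.76°  ✓
  (1,4): δ = 31.81°  ✓
  (1,5): δ = 67.82°  ✓
  (2,3): δ = 66.61°  ✓
  (2,4): δ = 38.56°  ✓
  (2,5): δ = 2.55°  ✓
  (3,4): δ = 151.95°  ·
  (3,5): δ = 115.94°  ·
  (4,5): δ = 143.99°  ·
antipodal pairs: 8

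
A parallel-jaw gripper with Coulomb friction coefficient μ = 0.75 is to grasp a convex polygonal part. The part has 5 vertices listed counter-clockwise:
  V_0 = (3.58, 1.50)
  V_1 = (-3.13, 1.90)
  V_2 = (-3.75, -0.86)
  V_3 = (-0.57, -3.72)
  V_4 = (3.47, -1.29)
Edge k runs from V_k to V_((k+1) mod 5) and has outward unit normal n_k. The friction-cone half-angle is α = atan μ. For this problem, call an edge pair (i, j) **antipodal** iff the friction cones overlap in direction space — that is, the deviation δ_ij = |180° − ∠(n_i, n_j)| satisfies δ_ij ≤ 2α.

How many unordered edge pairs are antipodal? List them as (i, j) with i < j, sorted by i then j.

α = atan 0.75 = 36.87°;  2α = 73.74°
n_0 = (+0.0595, +0.9982)
n_1 = (-0.9757, +0.2192)
n_2 = (-0.6687, -0.7435)
n_3 = (+0.5154, -0.8569)
n_4 = (+0.9992, -0.0394)
  (0,1): δ = 99.25°  ·
  (0,2): δ = 38.56°  ✓
  (0,3): δ = 34.44°  ✓
  (0,4): δ = 91.15°  ·
  (1,2): δ = 119.31°  ·
  (1,3): δ = 46.31°  ✓
  (1,4): δ = 10.40°  ✓
  (2,3): δ = 107.01°  ·
  (2,4): δ = 50.29°  ✓
  (3,4): δ = 123.28°  ·
antipodal pairs: 5

count = 5; pairs: (0,2), (0,3), (1,3), (1,4), (2,4)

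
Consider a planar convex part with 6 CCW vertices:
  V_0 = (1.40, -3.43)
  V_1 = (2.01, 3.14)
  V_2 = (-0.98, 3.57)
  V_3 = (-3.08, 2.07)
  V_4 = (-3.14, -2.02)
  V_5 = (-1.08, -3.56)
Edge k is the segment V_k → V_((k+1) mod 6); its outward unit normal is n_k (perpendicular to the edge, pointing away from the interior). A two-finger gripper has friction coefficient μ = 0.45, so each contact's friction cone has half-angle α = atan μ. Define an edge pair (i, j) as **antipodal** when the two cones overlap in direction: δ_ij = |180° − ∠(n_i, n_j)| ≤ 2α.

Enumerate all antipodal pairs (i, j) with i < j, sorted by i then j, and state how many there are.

α = atan 0.45 = 24.23°;  2α = 48.46°
n_0 = (+0.9957, -0.0924)
n_1 = (+0.1423, +0.9898)
n_2 = (-0.5812, +0.8137)
n_3 = (-0.9999, +0.0147)
n_4 = (-0.5988, -0.8009)
n_5 = (+0.0523, -0.9986)
  (0,1): δ = 92.88°  ·
  (0,2): δ = 49.16°  ·
  (0,3): δ = 4.46°  ✓
  (0,4): δ = 58.52°  ·
  (0,5): δ = 98.31°  ·
  (1,2): δ = 136.28°  ·
  (1,3): δ = 82.66°  ·
  (1,4): δ = 28.60°  ✓
  (1,5): δ = 11.18°  ✓
  (2,3): δ = 126.38°  ·
  (2,4): δ = 72.32°  ·
  (2,5): δ = 32.54°  ✓
  (3,4): δ = 125.94°  ·
  (3,5): δ = 86.16°  ·
  (4,5): δ = 140.22°  ·
antipodal pairs: 4

count = 4; pairs: (0,3), (1,4), (1,5), (2,5)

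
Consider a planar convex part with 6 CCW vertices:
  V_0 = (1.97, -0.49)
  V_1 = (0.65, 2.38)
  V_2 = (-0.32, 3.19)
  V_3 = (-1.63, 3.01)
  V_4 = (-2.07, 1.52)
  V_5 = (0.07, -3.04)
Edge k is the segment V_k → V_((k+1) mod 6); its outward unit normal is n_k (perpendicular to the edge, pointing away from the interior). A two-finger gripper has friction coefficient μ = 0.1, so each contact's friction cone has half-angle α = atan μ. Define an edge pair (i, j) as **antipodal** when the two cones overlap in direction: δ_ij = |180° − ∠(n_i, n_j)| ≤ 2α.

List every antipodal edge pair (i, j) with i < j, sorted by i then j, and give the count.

count = 1; pairs: (0,4)

α = atan 0.1 = 5.71°;  2α = 11.42°
n_0 = (+0.9085, +0.4179)
n_1 = (+0.6410, +0.7676)
n_2 = (-0.1361, +0.9907)
n_3 = (-0.9591, +0.2832)
n_4 = (-0.9053, -0.4248)
n_5 = (+0.8019, -0.5975)
  (0,1): δ = 154.56°  ·
  (0,2): δ = 106.88°  ·
  (0,3): δ = 41.15°  ·
  (0,4): δ = 0.44°  ✓
  (0,5): δ = 118.61°  ·
  (1,2): δ = 132.31°  ·
  (1,3): δ = 66.59°  ·
  (1,4): δ = 25.00°  ·
  (1,5): δ = 93.17°  ·
  (2,3): δ = 114.28°  ·
  (2,4): δ = 72.68°  ·
  (2,5): δ = 45.49°  ·
  (3,4): δ = 138.41°  ·
  (3,5): δ = 20.24°  ·
  (4,5): δ = 61.83°  ·
antipodal pairs: 1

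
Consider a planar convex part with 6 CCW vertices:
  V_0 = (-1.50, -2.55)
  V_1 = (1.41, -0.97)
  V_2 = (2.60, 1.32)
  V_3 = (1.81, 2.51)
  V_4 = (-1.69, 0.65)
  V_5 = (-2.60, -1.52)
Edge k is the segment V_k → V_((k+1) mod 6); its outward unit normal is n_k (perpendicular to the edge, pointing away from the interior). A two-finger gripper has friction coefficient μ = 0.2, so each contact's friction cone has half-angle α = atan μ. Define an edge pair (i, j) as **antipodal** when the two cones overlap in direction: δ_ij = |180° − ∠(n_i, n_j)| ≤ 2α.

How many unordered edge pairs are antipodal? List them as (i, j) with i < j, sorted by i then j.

count = 3; pairs: (0,3), (1,4), (2,5)

α = atan 0.2 = 11.31°;  2α = 22.62°
n_0 = (+0.4772, -0.8788)
n_1 = (+0.8873, -0.4611)
n_2 = (+0.8331, +0.5531)
n_3 = (-0.4693, +0.8831)
n_4 = (-0.9222, +0.3867)
n_5 = (-0.6835, -0.7300)
  (0,1): δ = 145.96°  ·
  (0,2): δ = 84.92°  ·
  (0,3): δ = 0.51°  ✓
  (0,4): δ = 38.75°  ·
  (0,5): δ = 108.38°  ·
  (1,2): δ = 118.96°  ·
  (1,3): δ = 34.55°  ·
  (1,4): δ = 4.71°  ✓
  (1,5): δ = 74.34°  ·
  (2,3): δ = 95.59°  ·
  (2,4): δ = 56.33°  ·
  (2,5): δ = 13.30°  ✓
  (3,4): δ = 140.74°  ·
  (3,5): δ = 71.11°  ·
  (4,5): δ = 110.37°  ·
antipodal pairs: 3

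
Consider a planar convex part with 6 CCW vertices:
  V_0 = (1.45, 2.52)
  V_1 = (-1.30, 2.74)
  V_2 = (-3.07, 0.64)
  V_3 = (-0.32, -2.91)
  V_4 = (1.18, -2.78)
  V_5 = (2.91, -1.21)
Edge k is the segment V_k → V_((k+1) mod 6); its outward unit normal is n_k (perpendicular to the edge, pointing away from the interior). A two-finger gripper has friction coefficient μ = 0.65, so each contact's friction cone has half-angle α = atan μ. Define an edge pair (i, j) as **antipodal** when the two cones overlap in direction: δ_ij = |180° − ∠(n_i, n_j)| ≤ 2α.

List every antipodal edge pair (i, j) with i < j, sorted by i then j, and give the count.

count = 7; pairs: (0,2), (0,3), (0,4), (1,3), (1,4), (1,5), (2,5)

α = atan 0.65 = 33.02°;  2α = 66.05°
n_0 = (+0.0797, +0.9968)
n_1 = (-0.7646, +0.6445)
n_2 = (-0.7905, -0.6124)
n_3 = (+0.0863, -0.9963)
n_4 = (+0.6720, -0.7405)
n_5 = (+0.9312, +0.3645)
  (0,1): δ = 125.55°  ·
  (0,2): δ = 47.66°  ✓
  (0,3): δ = 9.53°  ✓
  (0,4): δ = 46.80°  ✓
  (0,5): δ = 115.95°  ·
  (1,2): δ = 102.11°  ·
  (1,3): δ = 44.92°  ✓
  (1,4): δ = 7.65°  ✓
  (1,5): δ = 61.50°  ✓
  (2,3): δ = 122.81°  ·
  (2,4): δ = 85.54°  ·
  (2,5): δ = 16.39°  ✓
  (3,4): δ = 142.73°  ·
  (3,5): δ = 73.58°  ·
  (4,5): δ = 110.85°  ·
antipodal pairs: 7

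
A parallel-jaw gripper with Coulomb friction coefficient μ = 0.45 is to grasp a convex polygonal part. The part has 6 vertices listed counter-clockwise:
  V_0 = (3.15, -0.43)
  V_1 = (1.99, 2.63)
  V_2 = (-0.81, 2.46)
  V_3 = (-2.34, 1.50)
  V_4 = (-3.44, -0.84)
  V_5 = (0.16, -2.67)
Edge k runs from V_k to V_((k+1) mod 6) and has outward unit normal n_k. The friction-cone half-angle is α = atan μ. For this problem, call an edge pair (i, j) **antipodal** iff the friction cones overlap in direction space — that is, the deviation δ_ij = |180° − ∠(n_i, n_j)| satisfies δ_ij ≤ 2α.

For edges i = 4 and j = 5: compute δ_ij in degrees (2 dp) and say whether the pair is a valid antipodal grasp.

α = atan 0.45 = 24.23°;  2α = 48.46°
edge 4: e_4 = (+3.60, -1.83);  n_4 = (-0.4531, -0.8914)
edge 5: e_5 = (+2.99, +2.24);  n_5 = (+0.5996, -0.8003)
∠(n_4, n_5) = 63.78°
δ = |180° − 63.78°| = 116.22°
116.22° > 2α = 48.46°  →  invalid

δ = 116.22°, invalid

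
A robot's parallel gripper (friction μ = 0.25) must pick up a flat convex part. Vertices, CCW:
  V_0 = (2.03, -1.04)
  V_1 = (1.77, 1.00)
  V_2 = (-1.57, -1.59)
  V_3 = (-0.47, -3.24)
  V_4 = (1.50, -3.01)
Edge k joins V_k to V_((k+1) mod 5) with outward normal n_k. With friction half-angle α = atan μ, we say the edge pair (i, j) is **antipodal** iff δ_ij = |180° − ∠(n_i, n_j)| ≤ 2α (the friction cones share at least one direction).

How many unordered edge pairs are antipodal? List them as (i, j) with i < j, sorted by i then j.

α = atan 0.25 = 14.04°;  2α = 28.07°
n_0 = (+0.9920, +0.1264)
n_1 = (-0.6128, +0.7902)
n_2 = (-0.8321, -0.5547)
n_3 = (+0.1160, -0.9933)
n_4 = (+0.9657, -0.2598)
  (0,1): δ = 59.47°  ·
  (0,2): δ = 26.43°  ✓
  (0,3): δ = 89.40°  ·
  (0,4): δ = 157.68°  ·
  (1,2): δ = 94.10°  ·
  (1,3): δ = 31.13°  ·
  (1,4): δ = 37.15°  ·
  (2,3): δ = 117.03°  ·
  (2,4): δ = 48.75°  ·
  (3,4): δ = 111.72°  ·
antipodal pairs: 1

count = 1; pairs: (0,2)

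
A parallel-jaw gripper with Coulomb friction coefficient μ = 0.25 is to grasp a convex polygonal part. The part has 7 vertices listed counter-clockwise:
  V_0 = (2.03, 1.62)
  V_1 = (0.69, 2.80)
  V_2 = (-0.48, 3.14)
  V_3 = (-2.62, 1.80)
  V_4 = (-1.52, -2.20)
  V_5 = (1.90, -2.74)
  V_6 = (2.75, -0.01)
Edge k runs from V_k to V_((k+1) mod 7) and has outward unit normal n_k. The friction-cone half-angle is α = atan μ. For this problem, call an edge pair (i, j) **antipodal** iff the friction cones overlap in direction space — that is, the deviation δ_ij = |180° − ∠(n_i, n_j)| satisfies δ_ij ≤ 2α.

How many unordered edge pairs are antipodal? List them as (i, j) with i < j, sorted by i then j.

count = 2; pairs: (1,4), (3,6)

α = atan 0.25 = 14.04°;  2α = 28.07°
n_0 = (+0.6609, +0.7505)
n_1 = (+0.2791, +0.9603)
n_2 = (-0.5307, +0.8476)
n_3 = (-0.9642, -0.2652)
n_4 = (-0.1560, -0.9878)
n_5 = (+0.9548, -0.2973)
n_6 = (+0.9147, +0.4041)
  (0,1): δ = 154.84°  ·
  (0,2): δ = 106.58°  ·
  (0,3): δ = 33.26°  ·
  (0,4): δ = 32.39°  ·
  (0,5): δ = 114.07°  ·
  (0,6): δ = 155.20°  ·
  (1,2): δ = 131.74°  ·
  (1,3): δ = 58.42°  ·
  (1,4): δ = 7.23°  ✓
  (1,5): δ = 88.91°  ·
  (1,6): δ = 130.04°  ·
  (2,3): δ = 106.68°  ·
  (2,4): δ = 41.03°  ·
  (2,5): δ = 40.65°  ·
  (2,6): δ = 81.78°  ·
  (3,4): δ = 114.35°  ·
  (3,5): δ = 32.67°  ·
  (3,6): δ = 8.46°  ✓
  (4,5): δ = 98.32°  ·
  (4,6): δ = 57.20°  ·
  (5,6): δ = 138.87°  ·
antipodal pairs: 2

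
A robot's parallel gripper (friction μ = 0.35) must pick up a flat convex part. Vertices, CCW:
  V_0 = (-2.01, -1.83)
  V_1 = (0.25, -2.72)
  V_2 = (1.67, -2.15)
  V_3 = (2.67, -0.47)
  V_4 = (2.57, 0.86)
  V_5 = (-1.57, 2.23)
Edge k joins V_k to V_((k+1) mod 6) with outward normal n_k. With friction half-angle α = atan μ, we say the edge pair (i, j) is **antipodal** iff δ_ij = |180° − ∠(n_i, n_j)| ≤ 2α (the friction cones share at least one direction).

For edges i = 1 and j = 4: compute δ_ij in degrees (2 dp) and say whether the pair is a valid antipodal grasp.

α = atan 0.35 = 19.29°;  2α = 38.58°
edge 1: e_1 = (+1.42, +0.57);  n_1 = (+0.3725, -0.9280)
edge 4: e_4 = (-4.14, +1.37);  n_4 = (+0.3142, +0.9494)
∠(n_1, n_4) = 139.82°
δ = |180° − 139.82°| = 40.18°
40.18° > 2α = 38.58°  →  invalid

δ = 40.18°, invalid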